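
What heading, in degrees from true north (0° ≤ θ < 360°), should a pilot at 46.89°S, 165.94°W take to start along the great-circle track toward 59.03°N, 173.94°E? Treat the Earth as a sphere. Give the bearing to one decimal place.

349.3°

Δλ = 173.94 − -165.94 = 339.88°; wrapped into (−180°, 180°]: -20.12°.
θ = atan2( sin Δλ · cos φ₂ , cos φ₁ · sin φ₂ − sin φ₁ · cos φ₂ · cos Δλ )
  = atan2(-0.17701, 0.93872) = -10.679° → normalised to [0°, 360°): 349.321°.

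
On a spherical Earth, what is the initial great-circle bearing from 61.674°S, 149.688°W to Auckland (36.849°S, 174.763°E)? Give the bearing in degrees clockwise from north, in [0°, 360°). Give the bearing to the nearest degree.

302°

Δλ = 174.763 − -149.688 = 324.451°; wrapped into (−180°, 180°]: -35.549°.
θ = atan2( sin Δλ · cos φ₂ , cos φ₁ · sin φ₂ − sin φ₁ · cos φ₂ · cos Δλ )
  = atan2(-0.46525, 0.28856) = -58.191° → normalised to [0°, 360°): 301.809°.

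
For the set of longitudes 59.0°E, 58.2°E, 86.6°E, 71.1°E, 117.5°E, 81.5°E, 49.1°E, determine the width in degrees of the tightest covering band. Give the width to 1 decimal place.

68.4°

Sort the longitudes: +49.1°, +58.2°, +59.0°, +71.1°, +81.5°, +86.6°, +117.5°.
Eastward gaps between consecutive values (wrapping around): 9.1°, 0.8°, 12.1°, 10.4°, 5.1°, 30.9°, 291.6°.
Largest gap = 291.6° ⇒ minimal covering band is its complement: 360° − 291.6° = 68.4°.
Band runs from +49.1° eastward to +117.5°.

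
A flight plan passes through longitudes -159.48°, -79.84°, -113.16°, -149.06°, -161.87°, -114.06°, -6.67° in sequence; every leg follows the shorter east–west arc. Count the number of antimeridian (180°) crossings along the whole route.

0

Leg 1: -159.48° → -79.84°, shortest Δλ = 79.64° (east) — does not cross 180°.
Leg 2: -79.84° → -113.16°, shortest Δλ = -33.32° (west) — does not cross 180°.
Leg 3: -113.16° → -149.06°, shortest Δλ = -35.9° (west) — does not cross 180°.
Leg 4: -149.06° → -161.87°, shortest Δλ = -12.81° (west) — does not cross 180°.
Leg 5: -161.87° → -114.06°, shortest Δλ = 47.81° (east) — does not cross 180°.
Leg 6: -114.06° → -6.67°, shortest Δλ = 107.39° (east) — does not cross 180°.
Total crossings: 0.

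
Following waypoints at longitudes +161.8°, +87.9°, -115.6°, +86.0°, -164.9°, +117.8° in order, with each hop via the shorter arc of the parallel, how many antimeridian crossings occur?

4

Leg 1: +161.8° → +87.9°, shortest Δλ = -73.9° (west) — does not cross 180°.
Leg 2: +87.9° → -115.6°, shortest Δλ = 156.5° (east) — crosses 180°.
Leg 3: -115.6° → +86.0°, shortest Δλ = -158.4° (west) — crosses 180°.
Leg 4: +86.0° → -164.9°, shortest Δλ = 109.1° (east) — crosses 180°.
Leg 5: -164.9° → +117.8°, shortest Δλ = -77.3° (west) — crosses 180°.
Total crossings: 4.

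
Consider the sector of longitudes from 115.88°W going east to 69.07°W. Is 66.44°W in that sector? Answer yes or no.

Band width going east from -115.88° to -69.07°: ((-69.07 − -115.88) mod 360) = 46.81°.
Offset of -66.44° east of the west edge: ((-66.44 − -115.88) mod 360) = 49.44°.
49.44° > 46.81° ⇒ outside.

No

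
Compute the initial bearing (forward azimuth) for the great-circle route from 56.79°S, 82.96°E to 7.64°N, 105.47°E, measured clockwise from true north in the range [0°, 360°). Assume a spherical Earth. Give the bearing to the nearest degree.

24°

Δλ = 105.47 − 82.96 = 22.51°.
θ = atan2( sin Δλ · cos φ₂ , cos φ₁ · sin φ₂ − sin φ₁ · cos φ₂ · cos Δλ )
  = atan2(0.37945, 0.83888) = 24.338° → normalised to [0°, 360°): 24.338°.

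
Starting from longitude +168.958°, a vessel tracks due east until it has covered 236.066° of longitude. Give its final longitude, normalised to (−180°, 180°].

+45.024°

Start at +168.958°; shift +236.066° → +405.024°.
+405.024° lies outside (−180°, 180°]; subtract 360° → +45.024°.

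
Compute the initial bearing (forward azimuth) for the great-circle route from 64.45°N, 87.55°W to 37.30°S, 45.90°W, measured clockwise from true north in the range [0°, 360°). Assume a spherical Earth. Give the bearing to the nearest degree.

Δλ = -45.90 − -87.55 = 41.65°.
θ = atan2( sin Δλ · cos φ₂ , cos φ₁ · sin φ₂ − sin φ₁ · cos φ₂ · cos Δλ )
  = atan2(0.52865, -0.79763) = 146.464° → normalised to [0°, 360°): 146.464°.

146°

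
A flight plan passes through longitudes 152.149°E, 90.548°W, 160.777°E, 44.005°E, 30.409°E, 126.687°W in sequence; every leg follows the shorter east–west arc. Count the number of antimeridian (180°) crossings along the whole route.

2

Leg 1: +152.149° → -90.548°, shortest Δλ = 117.303° (east) — crosses 180°.
Leg 2: -90.548° → +160.777°, shortest Δλ = -108.675° (west) — crosses 180°.
Leg 3: +160.777° → +44.005°, shortest Δλ = -116.772° (west) — does not cross 180°.
Leg 4: +44.005° → +30.409°, shortest Δλ = -13.596° (west) — does not cross 180°.
Leg 5: +30.409° → -126.687°, shortest Δλ = -157.096° (west) — does not cross 180°.
Total crossings: 2.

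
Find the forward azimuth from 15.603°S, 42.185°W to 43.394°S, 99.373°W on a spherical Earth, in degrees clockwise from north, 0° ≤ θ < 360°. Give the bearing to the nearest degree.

Δλ = -99.373 − -42.185 = -57.188°.
θ = atan2( sin Δλ · cos φ₂ , cos φ₁ · sin φ₂ − sin φ₁ · cos φ₂ · cos Δλ )
  = atan2(-0.61071, -0.55578) = -132.304° → normalised to [0°, 360°): 227.696°.

228°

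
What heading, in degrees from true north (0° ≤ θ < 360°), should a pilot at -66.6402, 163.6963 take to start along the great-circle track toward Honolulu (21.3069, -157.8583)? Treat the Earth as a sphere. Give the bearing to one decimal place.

35.4°

Δλ = -157.8583 − 163.6963 = -321.5546°; wrapped into (−180°, 180°]: 38.4454°.
θ = atan2( sin Δλ · cos φ₂ , cos φ₁ · sin φ₂ − sin φ₁ · cos φ₂ · cos Δλ )
  = atan2(0.57927, 0.81393) = 35.439° → normalised to [0°, 360°): 35.439°.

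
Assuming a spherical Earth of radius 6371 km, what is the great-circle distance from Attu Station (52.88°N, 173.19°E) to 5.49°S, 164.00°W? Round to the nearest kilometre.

6836 km

Δλ = -164.00 − 173.19 = -337.19°; wrapped into (−180°, 180°]: 22.81°.
Δφ = -5.49 − 52.88 = -58.37°.
a = sin²(Δφ/2) + cos φ₁ · cos φ₂ · sin²(Δλ/2) = 0.261274.
c = 2·atan2(√a, √(1−a)) = 1.07304 rad → d = 6371·c ≈ 6836.36 km.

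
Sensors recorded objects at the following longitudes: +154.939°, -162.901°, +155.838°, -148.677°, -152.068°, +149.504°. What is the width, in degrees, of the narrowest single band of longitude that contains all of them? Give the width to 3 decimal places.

Sort the longitudes: -162.901°, -152.068°, -148.677°, +149.504°, +154.939°, +155.838°.
Eastward gaps between consecutive values (wrapping around): 10.833°, 3.391°, 298.181°, 5.435°, 0.899°, 41.261°.
Largest gap = 298.181° ⇒ minimal covering band is its complement: 360° − 298.181° = 61.819°.
Band runs from +149.504° eastward to -148.677°, crossing the antimeridian.

61.819°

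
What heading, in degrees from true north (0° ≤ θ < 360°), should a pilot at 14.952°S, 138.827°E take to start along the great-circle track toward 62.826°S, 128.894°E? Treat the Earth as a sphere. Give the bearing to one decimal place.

Δλ = 128.894 − 138.827 = -9.933°.
θ = atan2( sin Δλ · cos φ₂ , cos φ₁ · sin φ₂ − sin φ₁ · cos φ₂ · cos Δλ )
  = atan2(-0.07878, -0.74344) = -173.951° → normalised to [0°, 360°): 186.049°.

186.0°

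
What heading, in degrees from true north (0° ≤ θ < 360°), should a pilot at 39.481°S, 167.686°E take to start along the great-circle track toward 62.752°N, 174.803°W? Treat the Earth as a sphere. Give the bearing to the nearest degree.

8°

Δλ = -174.803 − 167.686 = -342.489°; wrapped into (−180°, 180°]: 17.511°.
θ = atan2( sin Δλ · cos φ₂ , cos φ₁ · sin φ₂ − sin φ₁ · cos φ₂ · cos Δλ )
  = atan2(0.13776, 0.96380) = 8.134° → normalised to [0°, 360°): 8.134°.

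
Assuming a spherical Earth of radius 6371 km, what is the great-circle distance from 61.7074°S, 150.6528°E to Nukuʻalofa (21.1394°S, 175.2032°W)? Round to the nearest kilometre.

5214 km

Δλ = -175.2032 − 150.6528 = -325.8560°; wrapped into (−180°, 180°]: 34.1440°.
Δφ = -21.1394 − -61.7074 = 40.5680°.
a = sin²(Δφ/2) + cos φ₁ · cos φ₂ · sin²(Δλ/2) = 0.158283.
c = 2·atan2(√a, √(1−a)) = 0.81834 rad → d = 6371·c ≈ 5213.65 km.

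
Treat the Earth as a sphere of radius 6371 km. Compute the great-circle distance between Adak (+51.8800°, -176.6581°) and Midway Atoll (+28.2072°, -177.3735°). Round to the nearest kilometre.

Δλ = -177.3735 − -176.6581 = -0.7154°.
Δφ = 28.2072 − 51.8800 = -23.6728°.
a = sin²(Δφ/2) + cos φ₁ · cos φ₂ · sin²(Δλ/2) = 0.042095.
c = 2·atan2(√a, √(1−a)) = 0.41327 rad → d = 6371·c ≈ 2632.97 km.

2633 km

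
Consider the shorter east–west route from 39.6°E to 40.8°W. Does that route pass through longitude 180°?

Signed shortest Δλ = ((-40.8 − 39.6 + 180) mod 360) − 180 = -80.4°.
Going west by 80.4° from +39.6° reaches -40.8° without touching 180°.

No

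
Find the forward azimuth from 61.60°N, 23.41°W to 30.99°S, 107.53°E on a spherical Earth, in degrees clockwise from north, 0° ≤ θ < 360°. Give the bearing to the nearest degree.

69°

Δλ = 107.53 − -23.41 = 130.94°.
θ = atan2( sin Δλ · cos φ₂ , cos φ₁ · sin φ₂ − sin φ₁ · cos φ₂ · cos Δλ )
  = atan2(0.64757, 0.24923) = 68.949° → normalised to [0°, 360°): 68.949°.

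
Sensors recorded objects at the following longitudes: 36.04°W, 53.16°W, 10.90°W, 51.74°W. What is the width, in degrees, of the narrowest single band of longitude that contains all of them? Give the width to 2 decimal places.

Sort the longitudes: -53.16°, -51.74°, -36.04°, -10.90°.
Eastward gaps between consecutive values (wrapping around): 1.42°, 15.70°, 25.14°, 317.74°.
Largest gap = 317.74° ⇒ minimal covering band is its complement: 360° − 317.74° = 42.26°.
Band runs from -53.16° eastward to -10.90°.

42.26°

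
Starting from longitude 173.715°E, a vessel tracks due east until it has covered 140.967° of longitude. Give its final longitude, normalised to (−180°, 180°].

Start at +173.715°; shift +140.967° → +314.682°.
+314.682° lies outside (−180°, 180°]; subtract 360° → -45.318°.

45.318°W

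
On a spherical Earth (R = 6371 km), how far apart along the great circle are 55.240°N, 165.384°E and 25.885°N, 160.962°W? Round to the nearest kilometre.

4250 km

Δλ = -160.962 − 165.384 = -326.346°; wrapped into (−180°, 180°]: 33.654°.
Δφ = 25.885 − 55.240 = -29.355°.
a = sin²(Δφ/2) + cos φ₁ · cos φ₂ · sin²(Δλ/2) = 0.107185.
c = 2·atan2(√a, √(1−a)) = 0.66708 rad → d = 6371·c ≈ 4249.98 km.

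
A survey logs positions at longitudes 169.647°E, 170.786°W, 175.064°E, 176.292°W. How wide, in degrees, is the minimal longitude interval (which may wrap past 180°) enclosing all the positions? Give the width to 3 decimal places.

Sort the longitudes: -176.292°, -170.786°, +169.647°, +175.064°.
Eastward gaps between consecutive values (wrapping around): 5.506°, 340.433°, 5.417°, 8.644°.
Largest gap = 340.433° ⇒ minimal covering band is its complement: 360° − 340.433° = 19.567°.
Band runs from +169.647° eastward to -170.786°, crossing the antimeridian.

19.567°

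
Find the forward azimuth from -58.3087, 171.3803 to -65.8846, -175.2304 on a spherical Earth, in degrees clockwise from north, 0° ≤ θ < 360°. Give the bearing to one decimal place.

Δλ = -175.2304 − 171.3803 = -346.6107°; wrapped into (−180°, 180°]: 13.3893°.
θ = atan2( sin Δλ · cos φ₂ , cos φ₁ · sin φ₂ − sin φ₁ · cos φ₂ · cos Δλ )
  = atan2(0.09461, -0.14129) = 146.192° → normalised to [0°, 360°): 146.192°.

146.2°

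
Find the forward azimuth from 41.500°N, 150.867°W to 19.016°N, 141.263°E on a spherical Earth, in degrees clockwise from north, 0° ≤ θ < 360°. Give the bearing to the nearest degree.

Δλ = 141.263 − -150.867 = 292.130°; wrapped into (−180°, 180°]: -67.870°.
θ = atan2( sin Δλ · cos φ₂ , cos φ₁ · sin φ₂ − sin φ₁ · cos φ₂ · cos Δλ )
  = atan2(-0.87578, 0.00804) = -89.474° → normalised to [0°, 360°): 270.526°.

271°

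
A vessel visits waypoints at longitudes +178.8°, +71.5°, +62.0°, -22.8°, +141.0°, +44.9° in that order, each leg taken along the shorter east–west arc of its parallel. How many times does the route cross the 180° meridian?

0

Leg 1: +178.8° → +71.5°, shortest Δλ = -107.3° (west) — does not cross 180°.
Leg 2: +71.5° → +62.0°, shortest Δλ = -9.5° (west) — does not cross 180°.
Leg 3: +62.0° → -22.8°, shortest Δλ = -84.8° (west) — does not cross 180°.
Leg 4: -22.8° → +141.0°, shortest Δλ = 163.8° (east) — does not cross 180°.
Leg 5: +141.0° → +44.9°, shortest Δλ = -96.1° (west) — does not cross 180°.
Total crossings: 0.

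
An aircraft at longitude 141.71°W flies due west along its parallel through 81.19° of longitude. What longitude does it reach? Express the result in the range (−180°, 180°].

Start at -141.71°; shift −81.19° → -222.90°.
-222.90° lies outside (−180°, 180°]; add 360° → +137.10°.

137.10°E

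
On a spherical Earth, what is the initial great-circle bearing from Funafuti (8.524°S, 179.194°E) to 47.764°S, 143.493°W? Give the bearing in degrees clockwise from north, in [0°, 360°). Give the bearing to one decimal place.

Δλ = -143.493 − 179.194 = -322.687°; wrapped into (−180°, 180°]: 37.313°.
θ = atan2( sin Δλ · cos φ₂ , cos φ₁ · sin φ₂ − sin φ₁ · cos φ₂ · cos Δλ )
  = atan2(0.40746, -0.65296) = 148.035° → normalised to [0°, 360°): 148.035°.

148.0°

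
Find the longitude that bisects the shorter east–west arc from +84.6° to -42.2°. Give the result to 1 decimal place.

+21.2°

Signed shortest Δλ from +84.6° to -42.2° is -126.8°.
Midpoint longitude = +84.6° + (-126.8°)/2 = +84.6° − 63.4° = +21.2°.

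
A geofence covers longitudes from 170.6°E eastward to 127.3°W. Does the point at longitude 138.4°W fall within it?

Band width going east from +170.6° to -127.3°: ((-127.3 − 170.6) mod 360) = 62.1°.
Offset of -138.4° east of the west edge: ((-138.4 − 170.6) mod 360) = 51.0°.
51.0° ≤ 62.1° ⇒ inside.

Yes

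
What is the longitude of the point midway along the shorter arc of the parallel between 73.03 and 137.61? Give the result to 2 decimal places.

Signed shortest Δλ from +73.03° to +137.61° is +64.58°.
Midpoint longitude = +73.03° + (+64.58°)/2 = +73.03° + 32.29° = +105.32°.

+105.32°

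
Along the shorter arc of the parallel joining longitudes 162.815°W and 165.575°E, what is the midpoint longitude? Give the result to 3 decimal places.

Signed shortest Δλ from -162.815° to +165.575° is -31.610°.
Midpoint longitude = -162.815° + (-31.610°)/2 = -162.815° − 15.805° = -178.620°.
(The naïve average (-162.815 + +165.575)/2 = 1.38° is on the wrong side of the globe.)

178.620°W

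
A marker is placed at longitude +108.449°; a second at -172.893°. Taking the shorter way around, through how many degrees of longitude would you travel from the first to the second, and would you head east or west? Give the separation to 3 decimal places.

Raw difference: -172.893 − 108.449 = -281.342°.
Normalise into (−180°, 180°]: -281.342° + 360° = 78.658°.
Positive ⇒ the second point lies to the east; separation 78.658°.

78.658° east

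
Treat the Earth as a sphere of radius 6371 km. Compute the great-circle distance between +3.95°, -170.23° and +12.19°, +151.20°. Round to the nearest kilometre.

4339 km

Δλ = 151.20 − -170.23 = 321.43°; wrapped into (−180°, 180°]: -38.57°.
Δφ = 12.19 − 3.95 = 8.24°.
a = sin²(Δφ/2) + cos φ₁ · cos φ₂ · sin²(Δλ/2) = 0.111526.
c = 2·atan2(√a, √(1−a)) = 0.68099 rad → d = 6371·c ≈ 4338.60 km.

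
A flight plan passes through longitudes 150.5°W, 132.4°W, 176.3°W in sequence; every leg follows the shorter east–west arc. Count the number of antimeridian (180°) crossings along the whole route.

Leg 1: -150.5° → -132.4°, shortest Δλ = 18.1° (east) — does not cross 180°.
Leg 2: -132.4° → -176.3°, shortest Δλ = -43.9° (west) — does not cross 180°.
Total crossings: 0.

0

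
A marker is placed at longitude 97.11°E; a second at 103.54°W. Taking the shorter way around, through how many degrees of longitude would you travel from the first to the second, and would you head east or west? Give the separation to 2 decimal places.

159.35° east

Raw difference: -103.54 − 97.11 = -200.65°.
Normalise into (−180°, 180°]: -200.65° + 360° = 159.35°.
Positive ⇒ the second point lies to the east; separation 159.35°.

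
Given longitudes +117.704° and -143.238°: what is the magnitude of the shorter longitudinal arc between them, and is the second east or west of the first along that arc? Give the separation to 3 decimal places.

Raw difference: -143.238 − 117.704 = -260.942°.
Normalise into (−180°, 180°]: -260.942° + 360° = 99.058°.
Positive ⇒ the second point lies to the east; separation 99.058°.

99.058° east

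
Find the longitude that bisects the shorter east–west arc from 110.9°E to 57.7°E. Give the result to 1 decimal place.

Signed shortest Δλ from +110.9° to +57.7° is -53.2°.
Midpoint longitude = +110.9° + (-53.2°)/2 = +110.9° − 26.6° = +84.3°.

84.3°E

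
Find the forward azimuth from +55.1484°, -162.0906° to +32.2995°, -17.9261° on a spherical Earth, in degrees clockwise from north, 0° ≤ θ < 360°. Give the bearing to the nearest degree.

Δλ = -17.9261 − -162.0906 = 144.1645°.
θ = atan2( sin Δλ · cos φ₂ , cos φ₁ · sin φ₂ − sin φ₁ · cos φ₂ · cos Δλ )
  = atan2(0.49487, 0.86770) = 29.697° → normalised to [0°, 360°): 29.697°.

30°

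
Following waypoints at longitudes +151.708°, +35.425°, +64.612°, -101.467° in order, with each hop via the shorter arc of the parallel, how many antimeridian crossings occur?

Leg 1: +151.708° → +35.425°, shortest Δλ = -116.283° (west) — does not cross 180°.
Leg 2: +35.425° → +64.612°, shortest Δλ = 29.187° (east) — does not cross 180°.
Leg 3: +64.612° → -101.467°, shortest Δλ = -166.079° (west) — does not cross 180°.
Total crossings: 0.

0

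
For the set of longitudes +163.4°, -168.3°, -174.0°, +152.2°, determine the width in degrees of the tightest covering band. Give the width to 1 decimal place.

39.5°

Sort the longitudes: -174.0°, -168.3°, +152.2°, +163.4°.
Eastward gaps between consecutive values (wrapping around): 5.7°, 320.5°, 11.2°, 22.6°.
Largest gap = 320.5° ⇒ minimal covering band is its complement: 360° − 320.5° = 39.5°.
Band runs from +152.2° eastward to -168.3°, crossing the antimeridian.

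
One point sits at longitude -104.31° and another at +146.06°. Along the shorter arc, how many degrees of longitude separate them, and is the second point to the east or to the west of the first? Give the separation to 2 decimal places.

109.63° west

Raw difference: 146.06 − -104.31 = 250.37°.
Normalise into (−180°, 180°]: 250.37° − 360° = -109.63°.
Negative ⇒ the second point lies to the west; separation 109.63°.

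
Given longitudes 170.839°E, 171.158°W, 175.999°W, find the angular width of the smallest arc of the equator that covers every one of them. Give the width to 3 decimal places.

Sort the longitudes: -175.999°, -171.158°, +170.839°.
Eastward gaps between consecutive values (wrapping around): 4.841°, 341.997°, 13.162°.
Largest gap = 341.997° ⇒ minimal covering band is its complement: 360° − 341.997° = 18.003°.
Band runs from +170.839° eastward to -171.158°, crossing the antimeridian.

18.003°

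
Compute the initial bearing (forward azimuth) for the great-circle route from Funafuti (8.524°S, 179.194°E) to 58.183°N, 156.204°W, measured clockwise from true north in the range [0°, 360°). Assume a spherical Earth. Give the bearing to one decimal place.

13.5°

Δλ = -156.204 − 179.194 = -335.398°; wrapped into (−180°, 180°]: 24.602°.
θ = atan2( sin Δλ · cos φ₂ , cos φ₁ · sin φ₂ − sin φ₁ · cos φ₂ · cos Δλ )
  = atan2(0.21948, 0.91140) = 13.540° → normalised to [0°, 360°): 13.540°.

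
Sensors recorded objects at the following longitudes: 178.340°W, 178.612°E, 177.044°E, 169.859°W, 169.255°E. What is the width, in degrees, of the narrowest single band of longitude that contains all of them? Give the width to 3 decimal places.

20.886°

Sort the longitudes: -178.340°, -169.859°, +169.255°, +177.044°, +178.612°.
Eastward gaps between consecutive values (wrapping around): 8.481°, 339.114°, 7.789°, 1.568°, 3.048°.
Largest gap = 339.114° ⇒ minimal covering band is its complement: 360° − 339.114° = 20.886°.
Band runs from +169.255° eastward to -169.859°, crossing the antimeridian.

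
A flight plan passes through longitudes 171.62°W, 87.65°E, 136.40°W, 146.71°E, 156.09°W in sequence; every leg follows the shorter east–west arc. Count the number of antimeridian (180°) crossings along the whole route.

Leg 1: -171.62° → +87.65°, shortest Δλ = -100.73° (west) — crosses 180°.
Leg 2: +87.65° → -136.40°, shortest Δλ = 135.95° (east) — crosses 180°.
Leg 3: -136.40° → +146.71°, shortest Δλ = -76.89° (west) — crosses 180°.
Leg 4: +146.71° → -156.09°, shortest Δλ = 57.2° (east) — crosses 180°.
Total crossings: 4.

4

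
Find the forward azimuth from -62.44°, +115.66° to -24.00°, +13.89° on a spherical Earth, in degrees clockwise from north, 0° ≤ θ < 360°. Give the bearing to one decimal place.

Δλ = 13.89 − 115.66 = -101.77°.
θ = atan2( sin Δλ · cos φ₂ , cos φ₁ · sin φ₂ − sin φ₁ · cos φ₂ · cos Δλ )
  = atan2(-0.89434, -0.35339) = -111.561° → normalised to [0°, 360°): 248.439°.

248.4°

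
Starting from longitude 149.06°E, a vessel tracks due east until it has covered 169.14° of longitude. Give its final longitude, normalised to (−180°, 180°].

41.80°W

Start at +149.06°; shift +169.14° → +318.20°.
+318.20° lies outside (−180°, 180°]; subtract 360° → -41.80°.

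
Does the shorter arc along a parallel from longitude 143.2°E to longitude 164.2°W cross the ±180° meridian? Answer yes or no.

Naïve |-164.2 − 143.2| = 307.4° > 180°, so the shorter arc goes the other way round — across 180°.
Signed shortest Δλ = ((-164.2 − 143.2 + 180) mod 360) − 180 = 52.6°.
Going east by 52.6° from +143.2° passes through 180° before reaching -164.2°.

Yes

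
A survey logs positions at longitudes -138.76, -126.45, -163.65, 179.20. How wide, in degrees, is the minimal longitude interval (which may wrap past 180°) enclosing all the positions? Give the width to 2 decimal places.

Sort the longitudes: -163.65°, -138.76°, -126.45°, +179.20°.
Eastward gaps between consecutive values (wrapping around): 24.89°, 12.31°, 305.65°, 17.15°.
Largest gap = 305.65° ⇒ minimal covering band is its complement: 360° − 305.65° = 54.35°.
Band runs from +179.20° eastward to -126.45°, crossing the antimeridian.

54.35°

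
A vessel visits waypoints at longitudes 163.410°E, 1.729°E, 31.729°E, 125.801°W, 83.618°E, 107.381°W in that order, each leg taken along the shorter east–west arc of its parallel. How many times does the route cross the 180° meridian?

Leg 1: +163.410° → +1.729°, shortest Δλ = -161.681° (west) — does not cross 180°.
Leg 2: +1.729° → +31.729°, shortest Δλ = 30.0° (east) — does not cross 180°.
Leg 3: +31.729° → -125.801°, shortest Δλ = -157.53° (west) — does not cross 180°.
Leg 4: -125.801° → +83.618°, shortest Δλ = -150.581° (west) — crosses 180°.
Leg 5: +83.618° → -107.381°, shortest Δλ = 169.001° (east) — crosses 180°.
Total crossings: 2.

2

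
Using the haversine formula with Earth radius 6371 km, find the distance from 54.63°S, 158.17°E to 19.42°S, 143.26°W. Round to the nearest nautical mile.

3376 nmi

Δλ = -143.26 − 158.17 = -301.43°; wrapped into (−180°, 180°]: 58.57°.
Δφ = -19.42 − -54.63 = 35.21°.
a = sin²(Δφ/2) + cos φ₁ · cos φ₂ · sin²(Δλ/2) = 0.222101.
c = 2·atan2(√a, √(1−a)) = 0.98147 rad → d = 6371·c ≈ 6252.98 km ≈ 3376.34 nmi.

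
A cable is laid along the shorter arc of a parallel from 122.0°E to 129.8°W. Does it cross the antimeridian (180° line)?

Naïve |-129.8 − 122.0| = 251.8° > 180°, so the shorter arc goes the other way round — across 180°.
Signed shortest Δλ = ((-129.8 − 122.0 + 180) mod 360) − 180 = 108.2°.
Going east by 108.2° from +122.0° passes through 180° before reaching -129.8°.

Yes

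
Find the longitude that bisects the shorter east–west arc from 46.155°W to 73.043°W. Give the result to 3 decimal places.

59.599°W

Signed shortest Δλ from -46.155° to -73.043° is -26.888°.
Midpoint longitude = -46.155° + (-26.888°)/2 = -46.155° − 13.444° = -59.599°.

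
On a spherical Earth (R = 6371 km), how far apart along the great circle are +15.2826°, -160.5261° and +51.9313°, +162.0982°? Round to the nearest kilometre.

Δλ = 162.0982 − -160.5261 = 322.6243°; wrapped into (−180°, 180°]: -37.3757°.
Δφ = 51.9313 − 15.2826 = 36.6487°.
a = sin²(Δφ/2) + cos φ₁ · cos φ₂ · sin²(Δλ/2) = 0.159909.
c = 2·atan2(√a, √(1−a)) = 0.82279 rad → d = 6371·c ≈ 5241.97 km.

5242 km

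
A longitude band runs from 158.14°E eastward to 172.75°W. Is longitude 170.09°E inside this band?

Band width going east from +158.14° to -172.75°: ((-172.75 − 158.14) mod 360) = 29.11°.
Offset of +170.09° east of the west edge: ((170.09 − 158.14) mod 360) = 11.95°.
11.95° ≤ 29.11° ⇒ inside.

Yes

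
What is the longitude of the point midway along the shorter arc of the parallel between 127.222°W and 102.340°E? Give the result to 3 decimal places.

Signed shortest Δλ from -127.222° to +102.340° is -130.438°.
Midpoint longitude = -127.222° + (-130.438°)/2 = -127.222° − 65.219° = -192.441°.
Normalise into (−180°, 180°]: +167.559°.
(The naïve average (-127.222 + +102.340)/2 = -12.441° is on the wrong side of the globe.)

167.559°E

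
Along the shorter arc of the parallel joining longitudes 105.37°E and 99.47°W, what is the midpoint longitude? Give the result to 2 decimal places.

177.05°W

Signed shortest Δλ from +105.37° to -99.47° is +155.16°.
Midpoint longitude = +105.37° + (+155.16°)/2 = +105.37° + 77.58° = +182.95°.
Normalise into (−180°, 180°]: -177.05°.
(The naïve average (+105.37 + -99.47)/2 = 2.95° is on the wrong side of the globe.)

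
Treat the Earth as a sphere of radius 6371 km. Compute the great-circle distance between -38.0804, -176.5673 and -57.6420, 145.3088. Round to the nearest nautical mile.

1893 nmi

Δλ = 145.3088 − -176.5673 = 321.8761°; wrapped into (−180°, 180°]: -38.1239°.
Δφ = -57.6420 − -38.0804 = -19.5616°.
a = sin²(Δφ/2) + cos φ₁ · cos φ₂ · sin²(Δλ/2) = 0.073794.
c = 2·atan2(√a, √(1−a)) = 0.55021 rad → d = 6371·c ≈ 3505.42 km ≈ 1892.77 nmi.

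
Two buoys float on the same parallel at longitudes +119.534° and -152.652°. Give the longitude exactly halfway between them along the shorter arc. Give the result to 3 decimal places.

+163.441°

Signed shortest Δλ from +119.534° to -152.652° is +87.814°.
Midpoint longitude = +119.534° + (+87.814°)/2 = +119.534° + 43.907° = +163.441°.
(The naïve average (+119.534 + -152.652)/2 = -16.559° is on the wrong side of the globe.)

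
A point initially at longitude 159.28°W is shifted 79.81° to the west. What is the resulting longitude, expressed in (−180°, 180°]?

Start at -159.28°; shift −79.81° → -239.09°.
-239.09° lies outside (−180°, 180°]; add 360° → +120.91°.

120.91°E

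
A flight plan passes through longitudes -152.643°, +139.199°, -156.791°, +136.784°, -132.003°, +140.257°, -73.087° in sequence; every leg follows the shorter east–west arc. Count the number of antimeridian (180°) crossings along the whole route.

Leg 1: -152.643° → +139.199°, shortest Δλ = -68.158° (west) — crosses 180°.
Leg 2: +139.199° → -156.791°, shortest Δλ = 64.01° (east) — crosses 180°.
Leg 3: -156.791° → +136.784°, shortest Δλ = -66.425° (west) — crosses 180°.
Leg 4: +136.784° → -132.003°, shortest Δλ = 91.213° (east) — crosses 180°.
Leg 5: -132.003° → +140.257°, shortest Δλ = -87.74° (west) — crosses 180°.
Leg 6: +140.257° → -73.087°, shortest Δλ = 146.656° (east) — crosses 180°.
Total crossings: 6.

6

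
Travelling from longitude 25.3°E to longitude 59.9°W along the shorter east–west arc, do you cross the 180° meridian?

Signed shortest Δλ = ((-59.9 − 25.3 + 180) mod 360) − 180 = -85.2°.
Going west by 85.2° from +25.3° reaches -59.9° without touching 180°.

No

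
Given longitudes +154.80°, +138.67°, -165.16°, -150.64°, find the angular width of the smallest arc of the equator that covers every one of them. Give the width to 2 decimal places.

70.69°

Sort the longitudes: -165.16°, -150.64°, +138.67°, +154.80°.
Eastward gaps between consecutive values (wrapping around): 14.52°, 289.31°, 16.13°, 40.04°.
Largest gap = 289.31° ⇒ minimal covering band is its complement: 360° − 289.31° = 70.69°.
Band runs from +138.67° eastward to -150.64°, crossing the antimeridian.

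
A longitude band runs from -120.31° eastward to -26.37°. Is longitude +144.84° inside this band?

No

Band width going east from -120.31° to -26.37°: ((-26.37 − -120.31) mod 360) = 93.94°.
Offset of +144.84° east of the west edge: ((144.84 − -120.31) mod 360) = 265.15°.
265.15° > 93.94° ⇒ outside.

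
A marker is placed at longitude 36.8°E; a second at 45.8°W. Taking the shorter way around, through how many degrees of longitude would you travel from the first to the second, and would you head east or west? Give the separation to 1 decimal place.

Raw difference: -45.8 − 36.8 = -82.6°.
Normalise into (−180°, 180°]: -82.6° stays -82.6°.
Negative ⇒ the second point lies to the west; separation 82.6°.

82.6° west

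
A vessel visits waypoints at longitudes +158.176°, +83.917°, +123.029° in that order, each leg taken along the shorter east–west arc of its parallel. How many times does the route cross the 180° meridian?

Leg 1: +158.176° → +83.917°, shortest Δλ = -74.259° (west) — does not cross 180°.
Leg 2: +83.917° → +123.029°, shortest Δλ = 39.112° (east) — does not cross 180°.
Total crossings: 0.

0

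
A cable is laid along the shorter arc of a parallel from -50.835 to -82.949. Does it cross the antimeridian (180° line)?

No

Signed shortest Δλ = ((-82.949 − -50.835 + 180) mod 360) − 180 = -32.114°.
Going west by 32.114° from -50.835° reaches -82.949° without touching 180°.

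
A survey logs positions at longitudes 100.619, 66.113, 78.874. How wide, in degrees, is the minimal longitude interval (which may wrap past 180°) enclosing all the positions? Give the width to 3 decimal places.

34.506°

Sort the longitudes: +66.113°, +78.874°, +100.619°.
Eastward gaps between consecutive values (wrapping around): 12.761°, 21.745°, 325.494°.
Largest gap = 325.494° ⇒ minimal covering band is its complement: 360° − 325.494° = 34.506°.
Band runs from +66.113° eastward to +100.619°.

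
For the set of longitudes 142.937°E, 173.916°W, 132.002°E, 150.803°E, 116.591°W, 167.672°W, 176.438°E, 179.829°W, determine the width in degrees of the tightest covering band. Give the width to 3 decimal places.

111.407°

Sort the longitudes: -179.829°, -173.916°, -167.672°, -116.591°, +132.002°, +142.937°, +150.803°, +176.438°.
Eastward gaps between consecutive values (wrapping around): 5.913°, 6.244°, 51.081°, 248.593°, 10.935°, 7.866°, 25.635°, 3.733°.
Largest gap = 248.593° ⇒ minimal covering band is its complement: 360° − 248.593° = 111.407°.
Band runs from +132.002° eastward to -116.591°, crossing the antimeridian.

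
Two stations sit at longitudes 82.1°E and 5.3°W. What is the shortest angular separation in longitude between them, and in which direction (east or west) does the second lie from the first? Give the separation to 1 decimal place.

Raw difference: -5.3 − 82.1 = -87.4°.
Normalise into (−180°, 180°]: -87.4° stays -87.4°.
Negative ⇒ the second point lies to the west; separation 87.4°.

87.4° west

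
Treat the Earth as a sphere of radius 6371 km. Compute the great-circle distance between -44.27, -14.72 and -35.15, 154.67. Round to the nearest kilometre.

Δλ = 154.67 − -14.72 = 169.39°.
Δφ = -35.15 − -44.27 = 9.12°.
a = sin²(Δφ/2) + cos φ₁ · cos φ₂ · sin²(Δλ/2) = 0.586799.
c = 2·atan2(√a, √(1−a)) = 1.74528 rad → d = 6371·c ≈ 11119.17 km.

11119 km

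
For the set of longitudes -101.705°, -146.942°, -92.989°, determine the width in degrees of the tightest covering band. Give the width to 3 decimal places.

53.953°

Sort the longitudes: -146.942°, -101.705°, -92.989°.
Eastward gaps between consecutive values (wrapping around): 45.237°, 8.716°, 306.047°.
Largest gap = 306.047° ⇒ minimal covering band is its complement: 360° − 306.047° = 53.953°.
Band runs from -146.942° eastward to -92.989°.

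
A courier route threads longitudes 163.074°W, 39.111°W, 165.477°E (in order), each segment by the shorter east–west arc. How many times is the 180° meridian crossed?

1

Leg 1: -163.074° → -39.111°, shortest Δλ = 123.963° (east) — does not cross 180°.
Leg 2: -39.111° → +165.477°, shortest Δλ = -155.412° (west) — crosses 180°.
Total crossings: 1.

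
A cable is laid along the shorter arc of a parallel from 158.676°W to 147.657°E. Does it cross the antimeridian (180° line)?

Yes

Naïve |147.657 − -158.676| = 306.333° > 180°, so the shorter arc goes the other way round — across 180°.
Signed shortest Δλ = ((147.657 − -158.676 + 180) mod 360) − 180 = -53.667°.
Going west by 53.667° from -158.676° passes through 180° before reaching +147.657°.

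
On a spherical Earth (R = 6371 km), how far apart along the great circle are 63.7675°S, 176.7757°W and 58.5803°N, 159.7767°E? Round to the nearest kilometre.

Δλ = 159.7767 − -176.7757 = 336.5524°; wrapped into (−180°, 180°]: -23.4476°.
Δφ = 58.5803 − -63.7675 = 122.3478°.
a = sin²(Δφ/2) + cos φ₁ · cos φ₂ · sin²(Δλ/2) = 0.777042.
c = 2·atan2(√a, √(1−a)) = 2.15806 rad → d = 6371·c ≈ 13749.00 km.

13749 km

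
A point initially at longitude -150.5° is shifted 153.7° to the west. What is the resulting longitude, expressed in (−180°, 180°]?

Start at -150.5°; shift −153.7° → -304.2°.
-304.2° lies outside (−180°, 180°]; add 360° → +55.8°.

+55.8°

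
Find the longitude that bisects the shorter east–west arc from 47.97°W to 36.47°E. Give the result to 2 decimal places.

5.75°W

Signed shortest Δλ from -47.97° to +36.47° is +84.44°.
Midpoint longitude = -47.97° + (+84.44°)/2 = -47.97° + 42.22° = -5.75°.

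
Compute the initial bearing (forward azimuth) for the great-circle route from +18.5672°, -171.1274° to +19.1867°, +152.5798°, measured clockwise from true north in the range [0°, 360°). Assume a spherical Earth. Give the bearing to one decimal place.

277.1°

Δλ = 152.5798 − -171.1274 = 323.7072°; wrapped into (−180°, 180°]: -36.2928°.
θ = atan2( sin Δλ · cos φ₂ , cos φ₁ · sin φ₂ − sin φ₁ · cos φ₂ · cos Δλ )
  = atan2(-0.55903, 0.06915) = -82.948° → normalised to [0°, 360°): 277.052°.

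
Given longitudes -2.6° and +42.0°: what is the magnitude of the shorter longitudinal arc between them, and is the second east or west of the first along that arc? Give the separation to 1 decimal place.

Raw difference: 42.0 − -2.6 = 44.6°.
Normalise into (−180°, 180°]: 44.6° stays 44.6°.
Positive ⇒ the second point lies to the east; separation 44.6°.

44.6° east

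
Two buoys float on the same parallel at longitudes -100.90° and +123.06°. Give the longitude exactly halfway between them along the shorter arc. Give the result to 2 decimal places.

-168.92°

Signed shortest Δλ from -100.90° to +123.06° is -136.04°.
Midpoint longitude = -100.90° + (-136.04°)/2 = -100.90° − 68.02° = -168.92°.
(The naïve average (-100.90 + +123.06)/2 = 11.08° is on the wrong side of the globe.)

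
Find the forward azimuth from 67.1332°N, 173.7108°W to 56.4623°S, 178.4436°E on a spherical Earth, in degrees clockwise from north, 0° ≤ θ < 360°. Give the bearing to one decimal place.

Δλ = 178.4436 − -173.7108 = 352.1544°; wrapped into (−180°, 180°]: -7.8456°.
θ = atan2( sin Δλ · cos φ₂ , cos φ₁ · sin φ₂ − sin φ₁ · cos φ₂ · cos Δλ )
  = atan2(-0.07542, -0.82820) = -174.797° → normalised to [0°, 360°): 185.203°.

185.2°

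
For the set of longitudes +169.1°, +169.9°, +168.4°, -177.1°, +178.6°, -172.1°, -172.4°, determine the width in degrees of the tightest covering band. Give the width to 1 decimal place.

Sort the longitudes: -177.1°, -172.4°, -172.1°, +168.4°, +169.1°, +169.9°, +178.6°.
Eastward gaps between consecutive values (wrapping around): 4.7°, 0.3°, 340.5°, 0.7°, 0.8°, 8.7°, 4.3°.
Largest gap = 340.5° ⇒ minimal covering band is its complement: 360° − 340.5° = 19.5°.
Band runs from +168.4° eastward to -172.1°, crossing the antimeridian.

19.5°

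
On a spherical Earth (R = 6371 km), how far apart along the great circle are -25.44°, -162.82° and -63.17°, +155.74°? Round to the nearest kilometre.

Δλ = 155.74 − -162.82 = 318.56°; wrapped into (−180°, 180°]: -41.44°.
Δφ = -63.17 − -25.44 = -37.73°.
a = sin²(Δφ/2) + cos φ₁ · cos φ₂ · sin²(Δλ/2) = 0.155567.
c = 2·atan2(√a, √(1−a)) = 0.81087 rad → d = 6371·c ≈ 5166.08 km.

5166 km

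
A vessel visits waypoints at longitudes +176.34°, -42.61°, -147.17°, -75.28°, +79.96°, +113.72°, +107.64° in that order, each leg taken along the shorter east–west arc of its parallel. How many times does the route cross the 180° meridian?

1

Leg 1: +176.34° → -42.61°, shortest Δλ = 141.05° (east) — crosses 180°.
Leg 2: -42.61° → -147.17°, shortest Δλ = -104.56° (west) — does not cross 180°.
Leg 3: -147.17° → -75.28°, shortest Δλ = 71.89° (east) — does not cross 180°.
Leg 4: -75.28° → +79.96°, shortest Δλ = 155.24° (east) — does not cross 180°.
Leg 5: +79.96° → +113.72°, shortest Δλ = 33.76° (east) — does not cross 180°.
Leg 6: +113.72° → +107.64°, shortest Δλ = -6.08° (west) — does not cross 180°.
Total crossings: 1.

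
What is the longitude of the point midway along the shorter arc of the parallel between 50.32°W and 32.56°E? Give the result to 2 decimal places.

Signed shortest Δλ from -50.32° to +32.56° is +82.88°.
Midpoint longitude = -50.32° + (+82.88°)/2 = -50.32° + 41.44° = -8.88°.

8.88°W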